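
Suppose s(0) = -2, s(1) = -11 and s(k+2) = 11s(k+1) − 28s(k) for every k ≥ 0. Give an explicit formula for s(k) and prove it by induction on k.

Claim: s(k) = -4^k − 7^k.

Base cases: s(0) = -2 and -4^0 − 7^0 = -2; s(1) = -11 and -4^1 − 7^1 = -11.
Assume s(i) = -4^i − 7^i for all 0 ≤ i ≤ j, where j ≥ 1.
Then s(j+1) = 11s(j) − 28s(j−1) = 11·(-4^j − 7^j) − 28·(-4^{j−1} − 7^{j−1}) = -(11·4 − 28)4^{j−1} − (11·7 − 28)7^{j−1} = -16·4^{j−1} − 49·7^{j−1} = -4^{j+1} − 7^{j+1}.
So the formula holds for j+1, and by strong induction s(k) = -4^k − 7^k for all k ≥ 0.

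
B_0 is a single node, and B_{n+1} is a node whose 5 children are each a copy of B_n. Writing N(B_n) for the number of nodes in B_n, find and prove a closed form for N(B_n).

Claim: N(B_n) = (5^{n+1} − 1)/4.

Base case: N(B_0) = 1, and (5^{0+1} − 1)/4 = 1.
Assume N(B_m) = (5^{m+1} − 1)/4.
Then N(B_{m+1}) = 1 + 5N(B_m) = 1 + 5·(5^{m+1} − 1)/4 = 1 + (5^{m+2} − 5)/4 = (4 + 5^{m+2} − 5)/4 = (5^{m+2} − 1)/4.
By induction, N(B_n) = (5^{n+1} − 1)/4 for all n ≥ 0.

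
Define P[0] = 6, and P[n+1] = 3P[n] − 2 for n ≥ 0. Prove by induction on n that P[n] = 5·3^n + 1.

Base case: P[0] = 6, and 5·3^0 + 1 = 5 + 1 = 6.
Assume P[r] = 5·3^r + 1 for some r ≥ 0.
Then P[r+1] = 3P[r] − 2 = 3·(5·3^r + 1) − 2 = 15·3^r + 3 − 2 = 5·3^{r+1} + 1.
So the formula holds for r+1, and by induction P[n] = 5·3^n + 1 for all n ≥ 0.

P[n] = 5·3^n + 1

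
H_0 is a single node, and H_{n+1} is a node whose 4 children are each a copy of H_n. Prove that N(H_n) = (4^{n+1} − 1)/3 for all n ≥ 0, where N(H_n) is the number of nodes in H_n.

Base case: N(H_0) = 1, and (4^{0+1} − 1)/3 = 1.
Assume N(H_r) = (4^{r+1} − 1)/3.
Then N(H_{r+1}) = 1 + 4N(H_r) = 1 + 4·(4^{r+1} − 1)/3 = 1 + (4^{r+2} − 4)/3 = (3 + 4^{r+2} − 4)/3 = (4^{r+2} − 1)/3.
So the formula holds for r+1, and by induction N(H_n) = (4^{n+1} − 1)/3 for all n ≥ 0.

N(H_n) = (4^{n+1} − 1)/3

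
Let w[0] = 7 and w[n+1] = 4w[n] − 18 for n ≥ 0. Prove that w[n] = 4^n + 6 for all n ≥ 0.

Base case: w[0] = 7, and 4^0 + 6 = 1 + 6 = 7.
Assume w[r] = 4^r + 6 for some r ≥ 0.
Then w[r+1] = 4w[r] − 18 = 4·(4^r + 6) − 18 = 4^{r+1} + 24 − 18 = 4^{r+1} + 6.
Hence w[n] = 4^n + 6 for every n ≥ 0, by induction.

w[n] = 4^n + 6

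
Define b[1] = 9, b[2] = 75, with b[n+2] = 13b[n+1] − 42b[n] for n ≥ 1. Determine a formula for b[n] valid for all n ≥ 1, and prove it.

Claim: b[n] = 3·7^n − 2·6^n.

Base cases: b[1] = 9 and 3·7^1 − 2·6^1 = 9; b[2] = 75 and 3·7^2 − 2·6^2 = 75.
Assume b[j] = 3·7^j − 2·6^j for all 1 ≤ j ≤ k, where k ≥ 2.
Then b[k+1] = 13b[k] − 42b[k−1] = 13·(3·7^k − 2·6^k) − 42·(3·7^{k−1} − 2·6^{k−1}) = 3·(13·7 − 42)7^{k−1} − 2·(13·6 − 42)6^{k−1} = 147·7^{k−1} − 72·6^{k−1} = 3·7^{k+1} − 2·6^{k+1}.
This completes the inductive step, so b[n] = 3·7^n − 2·6^n for all n ≥ 1.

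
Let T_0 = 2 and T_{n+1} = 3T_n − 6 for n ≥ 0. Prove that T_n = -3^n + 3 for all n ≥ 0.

Base case: T_0 = 2, and -3^0 + 3 = -1 + 3 = 2.
Assume T_m = -3^m + 3 for some m ≥ 0.
Then T_{m+1} = 3T_m − 6 = 3·(-3^m + 3) − 6 = -3^{m+1} + 9 − 6 = -3^{m+1} + 3.
This completes the inductive step, so T_n = -3^n + 3 for all n ≥ 0.

T_n = -3^n + 3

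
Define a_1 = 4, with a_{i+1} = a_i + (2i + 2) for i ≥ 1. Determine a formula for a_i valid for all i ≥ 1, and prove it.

Claim: a_i = i^2 + i + 2.

Base case: a_1 = 4, and 1^2 + 1 + 2 = 4.
Assume a_m = m^2 + m + 2.
Then a_{m+1} = a_m + (2m + 2) = (m^2 + m + 2) + (2m + 2) = m^2 + 3m + 4,
and (m+1)^2 + (m+1) + 2 = m^2 + 3m + 4.
This completes the inductive step, so a_i = i^2 + i + 2 for all i ≥ 1.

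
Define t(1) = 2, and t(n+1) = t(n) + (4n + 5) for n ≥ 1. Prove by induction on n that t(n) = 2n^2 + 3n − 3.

Base case: t(1) = 2, and 2·1^2 + 3·1 − 3 = 2.
Assume t(m) = 2m^2 + 3m − 3.
Then t(m+1) = t(m) + (4m + 5) = (2m^2 + 3m − 3) + (4m + 5) = 2m^2 + 7m + 2,
and 2·(m+1)^2 + 3·(m+1) − 3 = 2m^2 + 7m + 2.
By induction, t(n) = 2n^2 + 3n − 3 for all n ≥ 1.

t(n) = 2n^2 + 3n − 3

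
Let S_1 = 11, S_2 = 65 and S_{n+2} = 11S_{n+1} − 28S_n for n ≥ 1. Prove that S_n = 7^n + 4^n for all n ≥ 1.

Base cases: S_1 = 11 and 7^1 + 4^1 = 11; S_2 = 65 and 7^2 + 4^2 = 65.
Assume S_j = 7^j + 4^j for all 1 ≤ j ≤ k, where k ≥ 2.
Then S_{k+1} = 11S_k − 28S_{k−1} = 11·(7^k + 4^k) − 28·(7^{k−1} + 4^{k−1}) = (11·7 − 28)7^{k−1} + (11·4 − 28)4^{k−1} = 49·7^{k−1} + 16·4^{k−1} = 7^{k+1} + 4^{k+1}.
So the formula holds for k+1, and by strong induction S_n = 7^n + 4^n for all n ≥ 1.

S_n = 7^n + 4^n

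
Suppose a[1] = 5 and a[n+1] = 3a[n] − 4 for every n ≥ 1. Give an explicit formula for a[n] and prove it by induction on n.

Claim: a[n] = 3^n + 2.

Base case: a[1] = 5, and 3^1 + 2 = 3 + 2 = 5.
Assume a[j] = 3^j + 2 for some j ≥ 1.
Then a[j+1] = 3a[j] − 4 = 3·(3^j + 2) − 4 = 3^{j+1} + 6 − 4 = 3^{j+1} + 2.
By induction, a[n] = 3^n + 2 for all n ≥ 1.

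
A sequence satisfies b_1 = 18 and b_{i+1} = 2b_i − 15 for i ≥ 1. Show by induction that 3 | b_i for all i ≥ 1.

Base case: b_1 = 18 = 3·6, so 3 | b_1.
Assume 3 | b_k, so b_k = 3t for some integer t.
Then b_{k+1} = 2b_k − 15 = 2·(3t) − 15 = 3(2t − 5), so 3 | b_{k+1}.
This completes the inductive step, so 3 | b_i for all i ≥ 1.

3 | b_i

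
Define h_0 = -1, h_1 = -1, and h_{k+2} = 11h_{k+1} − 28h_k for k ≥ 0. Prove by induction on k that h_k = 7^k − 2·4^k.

Base cases: h_0 = -1 and 7^0 − 2·4^0 = -1; h_1 = -1 and 7^1 − 2·4^1 = -1.
Assume h_j = 7^j − 2·4^j for all 0 ≤ j ≤ r, where r ≥ 1.
Then h_{r+1} = 11h_r − 28h_{r−1} = 11·(7^r − 2·4^r) − 28·(7^{r−1} − 2·4^{r−1}) = (11·7 − 28)7^{r−1} − 2·(11·4 − 28)4^{r−1} = 49·7^{r−1} − 32·4^{r−1} = 7^{r+1} − 2·4^{r+1}.
This completes the inductive step, so h_k = 7^k − 2·4^k for all k ≥ 0.

h_k = 7^k − 2·4^k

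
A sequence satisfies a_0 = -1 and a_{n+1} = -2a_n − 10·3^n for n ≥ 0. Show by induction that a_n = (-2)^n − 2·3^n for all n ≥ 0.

Base case: a_0 = -1, and (-2)^0 − 2·3^0 = 1 − 2 = -1.
Assume a_r = (-2)^r − 2·3^r for some r ≥ 0.
Then a_{r+1} = -2a_r − 10·3^r = -2·((-2)^r − 2·3^r) − 10·3^r = (-2)^{r+1} + 4·3^r − 10·3^r = (-2)^{r+1} − 6·3^r = (-2)^{r+1} − 2·3^{r+1}.
Hence a_n = (-2)^n − 2·3^n for every n ≥ 0, by induction.

a_n = (-2)^n − 2·3^n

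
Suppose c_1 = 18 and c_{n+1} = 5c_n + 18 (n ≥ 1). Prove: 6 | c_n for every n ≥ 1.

Base case: c_1 = 18 = 6·3, so 6 | c_1.
Assume 6 | c_k, so c_k = 6t for some integer t.
Then c_{k+1} = 5c_k + 18 = 5·(6t) + 18 = 6(5t + 3), so 6 | c_{k+1}.
So the property holds for k+1, and by induction 6 | c_n for all n ≥ 1.

6 | c_n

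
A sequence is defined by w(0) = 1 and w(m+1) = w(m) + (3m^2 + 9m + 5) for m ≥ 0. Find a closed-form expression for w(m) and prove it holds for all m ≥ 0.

Claim: w(m) = m^3 + 3m^2 + m + 1.

Base case: w(0) = 1, and 0^3 + 3·0^2 + 0 + 1 = 1.
Assume w(j) = j^3 + 3j^2 + j + 1.
Then w(j+1) = w(j) + (3j^2 + 9j + 5) = (j^3 + 3j^2 + j + 1) + (3j^2 + 9j + 5) = j^3 + 6j^2 + 10j + 6,
and (j+1)^3 + 3·(j+1)^2 + (j+1) + 1 = j^3 + 6j^2 + 10j + 6.
Hence w(m) = m^3 + 3m^2 + m + 1 for every m ≥ 0, by induction.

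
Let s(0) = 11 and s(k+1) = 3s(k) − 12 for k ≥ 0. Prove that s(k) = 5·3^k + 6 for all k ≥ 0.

Base case: s(0) = 11, and 5·3^0 + 6 = 5 + 6 = 11.
Assume s(j) = 5·3^j + 6 for some j ≥ 0.
Then s(j+1) = 3s(j) − 12 = 3·(5·3^j + 6) − 12 = 15·3^j + 18 − 12 = 5·3^{j+1} + 6.
So the formula holds for j+1, and by induction s(k) = 5·3^k + 6 for all k ≥ 0.

s(k) = 5·3^k + 6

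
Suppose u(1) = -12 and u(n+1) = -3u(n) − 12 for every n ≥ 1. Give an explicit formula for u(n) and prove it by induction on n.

Claim: u(n) = 3·(-3)^n − 3.

Base case: u(1) = -12, and 3·(-3)^1 − 3 = -9 − 3 = -12.
Assume u(r) = 3·(-3)^r − 3 for some r ≥ 1.
Then u(r+1) = -3u(r) − 12 = -3·(3·(-3)^r − 3) − 12 = -9·(-3)^r + 9 − 12 = 3·(-3)^{r+1} − 3.
By induction, u(n) = 3·(-3)^n − 3 for all n ≥ 1.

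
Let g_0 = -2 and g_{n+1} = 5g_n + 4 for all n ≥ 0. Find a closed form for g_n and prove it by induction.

Claim: g_n = -5^n − 1.

Base case: g_0 = -2, and -5^0 − 1 = -1 − 1 = -2.
Assume g_m = -5^m − 1 for some m ≥ 0.
Then g_{m+1} = 5g_m + 4 = 5·(-5^m − 1) + 4 = -5^{m+1} − 5 + 4 = -5^{m+1} − 1.
So the formula holds for m+1, and by induction g_n = -5^n − 1 for all n ≥ 0.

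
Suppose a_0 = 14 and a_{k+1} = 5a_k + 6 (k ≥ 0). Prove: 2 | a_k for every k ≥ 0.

Base case: a_0 = 14 = 2·7, so 2 | a_0.
Assume 2 | a_r, so a_r = 2t for some integer t.
Then a_{r+1} = 5a_r + 6 = 5·(2t) + 6 = 2(5t + 3), so 2 | a_{r+1}.
This completes the inductive step, so 2 | a_k for all k ≥ 0.

2 | a_k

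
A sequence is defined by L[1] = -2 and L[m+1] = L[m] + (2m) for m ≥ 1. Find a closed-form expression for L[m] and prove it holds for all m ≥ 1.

Claim: L[m] = m^2 − m − 2.

Base case: L[1] = -2, and 1^2 − 1 − 2 = -2.
Assume L[k] = k^2 − k − 2.
Then L[k+1] = L[k] + (2k) = (k^2 − k − 2) + (2k) = k^2 + k − 2,
and (k+1)^2 − (k+1) − 2 = k^2 + k − 2.
By induction, L[m] = m^2 − m − 2 for all m ≥ 1.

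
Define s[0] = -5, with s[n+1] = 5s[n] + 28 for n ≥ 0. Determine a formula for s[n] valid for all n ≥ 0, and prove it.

Claim: s[n] = 2·5^n − 7.

Base case: s[0] = -5, and 2·5^0 − 7 = 2 − 7 = -5.
Assume s[j] = 2·5^j − 7 for some j ≥ 0.
Then s[j+1] = 5s[j] + 28 = 5·(2·5^j − 7) + 28 = 10·5^j − 35 + 28 = 2·5^{j+1} − 7.
Hence s[n] = 2·5^n − 7 for every n ≥ 0, by induction.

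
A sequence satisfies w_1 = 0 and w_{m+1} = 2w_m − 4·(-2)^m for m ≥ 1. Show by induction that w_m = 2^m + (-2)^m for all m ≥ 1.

Base case: w_1 = 0, and 2^1 + (-2)^1 = 2 − 2 = 0.
Assume w_k = 2^k + (-2)^k for some k ≥ 1.
Then w_{k+1} = 2w_k − 4·(-2)^k = 2·(2^k + (-2)^k) − 4·(-2)^k = 2^{k+1} + 2·(-2)^k − 4·(-2)^k = 2^{k+1} − 2·(-2)^k = 2^{k+1} + (-2)^{k+1}.
By induction, w_m = 2^m + (-2)^m for all m ≥ 1.

w_m = 2^m + (-2)^m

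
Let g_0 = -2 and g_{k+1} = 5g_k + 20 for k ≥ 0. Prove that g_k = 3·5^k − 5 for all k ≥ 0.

Base case: g_0 = -2, and 3·5^0 − 5 = 3 − 5 = -2.
Assume g_m = 3·5^m − 5 for some m ≥ 0.
Then g_{m+1} = 5g_m + 20 = 5·(3·5^m − 5) + 20 = 15·5^m − 25 + 20 = 3·5^{m+1} − 5.
This completes the inductive step, so g_k = 3·5^k − 5 for all k ≥ 0.

g_k = 3·5^k − 5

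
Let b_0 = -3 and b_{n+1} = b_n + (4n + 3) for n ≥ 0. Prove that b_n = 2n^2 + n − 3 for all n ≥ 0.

Base case: b_0 = -3, and 2·0^2 + 0 − 3 = -3.
Assume b_r = 2r^2 + r − 3.
Then b_{r+1} = b_r + (4r + 3) = (2r^2 + r − 3) + (4r + 3) = 2r^2 + 5r,
and 2·(r+1)^2 + (r+1) − 3 = 2r^2 + 5r.
This completes the inductive step, so b_n = 2n^2 + n − 3 for all n ≥ 0.

b_n = 2n^2 + n − 3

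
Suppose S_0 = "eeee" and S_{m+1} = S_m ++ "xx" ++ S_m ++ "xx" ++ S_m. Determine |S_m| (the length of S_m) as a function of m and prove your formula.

Claim: |S_m| = 6·3^m − 2.

Base case: |S_0| = 4, and 6·3^0 − 2 = 4.
Assume |S_r| = 6·3^r − 2.
Then |S_{r+1}| = 3|S_r| + 4 = 3(6·3^r − 2) + 4 = 6·3^{r+1} − 6 + 4 = 6·3^{r+1} − 2.
So the formula holds for r+1, and by induction |S_m| = 6·3^m − 2 for all m ≥ 0.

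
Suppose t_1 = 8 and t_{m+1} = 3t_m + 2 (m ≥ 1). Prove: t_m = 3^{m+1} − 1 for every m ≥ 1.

Base case: t_1 = 8, and 3^{1+1} − 1 = 9 − 1 = 8.
Assume t_r = 3^{r+1} − 1 for some r ≥ 1.
Then t_{r+1} = 3t_r + 2 = 3·(3^{r+1} − 1) + 2 = 3^{r+2} − 3 + 2 = 3^{r+2} − 1.
By induction, t_m = 3^{m+1} − 1 for all m ≥ 1.

t_m = 3^{m+1} − 1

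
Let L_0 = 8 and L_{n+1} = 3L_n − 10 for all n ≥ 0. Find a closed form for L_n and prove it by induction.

Claim: L_n = 3^{n+1} + 5.

Base case: L_0 = 8, and 3^{0+1} + 5 = 3 + 5 = 8.
Assume L_r = 3^{r+1} + 5 for some r ≥ 0.
Then L_{r+1} = 3L_r − 10 = 3·(3^{r+1} + 5) − 10 = 3^{r+2} + 15 − 10 = 3^{r+2} + 5.
By induction, L_n = 3^{n+1} + 5 for all n ≥ 0.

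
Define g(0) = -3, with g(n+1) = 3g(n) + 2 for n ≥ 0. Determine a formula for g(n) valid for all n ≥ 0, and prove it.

Claim: g(n) = -2·3^n − 1.

Base case: g(0) = -3, and -2·3^0 − 1 = -2 − 1 = -3.
Assume g(j) = -2·3^j − 1 for some j ≥ 0.
Then g(j+1) = 3g(j) + 2 = 3·(-2·3^j − 1) + 2 = -6·3^j − 3 + 2 = -2·3^{j+1} − 1.
Hence g(n) = -2·3^n − 1 for every n ≥ 0, by induction.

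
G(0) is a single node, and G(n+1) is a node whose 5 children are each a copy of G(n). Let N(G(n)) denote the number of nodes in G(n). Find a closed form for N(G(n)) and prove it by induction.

Claim: N(G(n)) = (5^{n+1} − 1)/4.

Base case: N(G(0)) = 1, and (5^{0+1} − 1)/4 = 1.
Assume N(G(r)) = (5^{r+1} − 1)/4.
Then N(G(r+1)) = 1 + 5N(G(r)) = 1 + 5·(5^{r+1} − 1)/4 = 1 + (5^{r+2} − 5)/4 = (4 + 5^{r+2} − 5)/4 = (5^{r+2} − 1)/4.
By induction, N(G(n)) = (5^{n+1} − 1)/4 for all n ≥ 0.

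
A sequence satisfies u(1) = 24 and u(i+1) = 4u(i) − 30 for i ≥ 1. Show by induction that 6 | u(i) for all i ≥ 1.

Base case: u(1) = 24 = 6·4, so 6 | u(1).
Assume 6 | u(r), so u(r) = 6t for some integer t.
Then u(r+1) = 4u(r) − 30 = 4·(6t) − 30 = 6(4t − 5), so 6 | u(r+1).
By induction, 6 | u(i) for all i ≥ 1.

6 | u(i)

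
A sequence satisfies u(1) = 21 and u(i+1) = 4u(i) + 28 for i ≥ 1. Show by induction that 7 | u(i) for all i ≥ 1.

Base case: u(1) = 21 = 7·3, so 7 | u(1).
Assume 7 | u(r), so u(r) = 7t for some integer t.
Then u(r+1) = 4u(r) + 28 = 4·(7t) + 28 = 7(4t + 4), so 7 | u(r+1).
This completes the inductive step, so 7 | u(i) for all i ≥ 1.

7 | u(i)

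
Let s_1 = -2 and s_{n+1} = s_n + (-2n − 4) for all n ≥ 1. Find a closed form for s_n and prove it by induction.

Claim: s_n = -n^2 − 3n + 2.

Base case: s_1 = -2, and -1^2 − 3·1 + 2 = -2.
Assume s_j = -j^2 − 3j + 2.
Then s_{j+1} = s_j + (-2j − 4) = (-j^2 − 3j + 2) + (-2j − 4) = -j^2 − 5j − 2,
and -(j+1)^2 − 3·(j+1) + 2 = -j^2 − 5j − 2.
By induction, s_n = -n^2 − 3n + 2 for all n ≥ 1.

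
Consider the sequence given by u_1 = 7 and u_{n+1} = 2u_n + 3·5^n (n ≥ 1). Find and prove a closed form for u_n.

Claim: u_n = 2^n + 5^n.

Base case: u_1 = 7, and 2^1 + 5^1 = 2 + 5 = 7.
Assume u_r = 2^r + 5^r for some r ≥ 1.
Then u_{r+1} = 2u_r + 3·5^r = 2·(2^r + 5^r) + 3·5^r = 2^{r+1} + 2·5^r + 3·5^r = 2^{r+1} + 5·5^r = 2^{r+1} + 5^{r+1}.
Hence u_n = 2^n + 5^n for every n ≥ 1, by induction.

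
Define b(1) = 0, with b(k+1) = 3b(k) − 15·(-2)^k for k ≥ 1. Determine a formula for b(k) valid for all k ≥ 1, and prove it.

Claim: b(k) = 2·3^k + 3·(-2)^k.

Base case: b(1) = 0, and 2·3^1 + 3·(-2)^1 = 6 − 6 = 0.
Assume b(m) = 2·3^m + 3·(-2)^m for some m ≥ 1.
Then b(m+1) = 3b(m) − 15·(-2)^m = 3·(2·3^m + 3·(-2)^m) − 15·(-2)^m = 2·3^{m+1} + 9·(-2)^m − 15·(-2)^m = 2·3^{m+1} − 6·(-2)^m = 2·3^{m+1} + 3·(-2)^{m+1}.
So the formula holds for m+1, and by induction b(k) = 2·3^k + 3·(-2)^k for all k ≥ 1.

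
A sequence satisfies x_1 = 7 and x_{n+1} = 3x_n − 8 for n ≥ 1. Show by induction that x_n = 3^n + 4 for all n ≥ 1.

Base case: x_1 = 7, and 3^1 + 4 = 3 + 4 = 7.
Assume x_m = 3^m + 4 for some m ≥ 1.
Then x_{m+1} = 3x_m − 8 = 3·(3^m + 4) − 8 = 3^{m+1} + 12 − 8 = 3^{m+1} + 4.
This completes the inductive step, so x_n = 3^n + 4 for all n ≥ 1.

x_n = 3^n + 4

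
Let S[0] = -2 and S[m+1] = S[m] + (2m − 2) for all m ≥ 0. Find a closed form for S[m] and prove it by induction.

Claim: S[m] = m^2 − 3m − 2.

Base case: S[0] = -2, and 0^2 − 3·0 − 2 = -2.
Assume S[r] = r^2 − 3r − 2.
Then S[r+1] = S[r] + (2r − 2) = (r^2 − 3r − 2) + (2r − 2) = r^2 − r − 4,
and (r+1)^2 − 3·(r+1) − 2 = r^2 − r − 4.
Hence S[m] = m^2 − 3m − 2 for every m ≥ 0, by induction.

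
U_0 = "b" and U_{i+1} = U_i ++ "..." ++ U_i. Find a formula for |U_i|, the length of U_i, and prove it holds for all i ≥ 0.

Claim: |U_i| = 2^{i+2} − 3.

Base case: |U_0| = 1, and 2^{0+2} − 3 = 1.
Assume |U_k| = 2^{k+2} − 3.
Then |U_{k+1}| = |U_k| + 3 + |U_k| = 2|U_k| + 3 = 2(2^{k+2} − 3) + 3 = 2^{k+3} − 6 + 3 = 2^{k+3} − 3.
Hence |U_i| = 2^{i+2} − 3 for every i ≥ 0, by induction.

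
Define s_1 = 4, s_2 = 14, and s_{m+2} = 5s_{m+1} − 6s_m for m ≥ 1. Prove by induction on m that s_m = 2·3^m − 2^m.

Base cases: s_1 = 4 and 2·3^1 − 2^1 = 4; s_2 = 14 and 2·3^2 − 2^2 = 14.
Assume s_j = 2·3^j − 2^j for all 1 ≤ j ≤ r, where r ≥ 2.
Then s_{r+1} = 5s_r − 6s_{r−1} = 5·(2·3^r − 2^r) − 6·(2·3^{r−1} − 2^{r−1}) = 2·(5·3 − 6)3^{r−1} − (5·2 − 6)2^{r−1} = 18·3^{r−1} − 4·2^{r−1} = 2·3^{r+1} − 2^{r+1}.
Hence s_m = 2·3^m − 2^m for every m ≥ 1, by strong induction.

s_m = 2·3^m − 2^m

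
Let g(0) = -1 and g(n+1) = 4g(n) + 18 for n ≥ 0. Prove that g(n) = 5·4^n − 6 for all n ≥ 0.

Base case: g(0) = -1, and 5·4^0 − 6 = 5 − 6 = -1.
Assume g(k) = 5·4^k − 6 for some k ≥ 0.
Then g(k+1) = 4g(k) + 18 = 4·(5·4^k − 6) + 18 = 20·4^k − 24 + 18 = 5·4^{k+1} − 6.
Hence g(n) = 5·4^n − 6 for every n ≥ 0, by induction.

g(n) = 5·4^n − 6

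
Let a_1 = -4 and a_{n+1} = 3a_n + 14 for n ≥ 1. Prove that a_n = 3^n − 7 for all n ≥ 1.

Base case: a_1 = -4, and 3^1 − 7 = 3 − 7 = -4.
Assume a_k = 3^k − 7 for some k ≥ 1.
Then a_{k+1} = 3a_k + 14 = 3·(3^k − 7) + 14 = 3^{k+1} − 21 + 14 = 3^{k+1} − 7.
So the formula holds for k+1, and by induction a_n = 3^n − 7 for all n ≥ 1.

a_n = 3^n − 7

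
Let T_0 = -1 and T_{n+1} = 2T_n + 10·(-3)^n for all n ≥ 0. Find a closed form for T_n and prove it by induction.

Claim: T_n = 2^n − 2·(-3)^n.

Base case: T_0 = -1, and 2^0 − 2·(-3)^0 = 1 − 2 = -1.
Assume T_m = 2^m − 2·(-3)^m for some m ≥ 0.
Then T_{m+1} = 2T_m + 10·(-3)^m = 2·(2^m − 2·(-3)^m) + 10·(-3)^m = 2^{m+1} − 4·(-3)^m + 10·(-3)^m = 2^{m+1} + 6·(-3)^m = 2^{m+1} − 2·(-3)^{m+1}.
By induction, T_n = 2^n − 2·(-3)^n for all n ≥ 0.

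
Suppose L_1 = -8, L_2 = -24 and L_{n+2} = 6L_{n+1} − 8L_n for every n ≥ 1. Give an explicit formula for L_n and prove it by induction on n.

Claim: L_n = -4^n − 2·2^n.

Base cases: L_1 = -8 and -4^1 − 2·2^1 = -8; L_2 = -24 and -4^2 − 2·2^2 = -24.
Assume L_j = -4^j − 2·2^j for all 1 ≤ j ≤ r, where r ≥ 2.
Then L_{r+1} = 6L_r − 8L_{r−1} = 6·(-4^r − 2·2^r) − 8·(-4^{r−1} − 2·2^{r−1}) = -(6·4 − 8)4^{r−1} − 2·(6·2 − 8)2^{r−1} = -16·4^{r−1} − 8·2^{r−1} = -4^{r+1} − 2·2^{r+1}.
So the formula holds for r+1, and by strong induction L_n = -4^n − 2·2^n for all n ≥ 1.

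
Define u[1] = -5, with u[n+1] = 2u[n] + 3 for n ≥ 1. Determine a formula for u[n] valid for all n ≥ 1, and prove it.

Claim: u[n] = -2^n − 3.

Base case: u[1] = -5, and -2^1 − 3 = -2 − 3 = -5.
Assume u[r] = -2^r − 3 for some r ≥ 1.
Then u[r+1] = 2u[r] + 3 = 2·(-2^r − 3) + 3 = -2^{r+1} − 6 + 3 = -2^{r+1} − 3.
By induction, u[n] = -2^n − 3 for all n ≥ 1.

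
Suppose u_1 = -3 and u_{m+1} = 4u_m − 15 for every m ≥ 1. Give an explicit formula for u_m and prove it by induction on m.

Claim: u_m = -2·4^m + 5.

Base case: u_1 = -3, and -2·4^1 + 5 = -8 + 5 = -3.
Assume u_j = -2·4^j + 5 for some j ≥ 1.
Then u_{j+1} = 4u_j − 15 = 4·(-2·4^j + 5) − 15 = -8·4^j + 20 − 15 = -2·4^{j+1} + 5.
This completes the inductive step, so u_m = -2·4^m + 5 for all m ≥ 1.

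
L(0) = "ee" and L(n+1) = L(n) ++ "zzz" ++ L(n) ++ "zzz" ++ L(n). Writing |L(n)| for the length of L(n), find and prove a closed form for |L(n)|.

Claim: |L(n)| = 5·3^n − 3.

Base case: |L(0)| = 2, and 5·3^0 − 3 = 2.
Assume |L(m)| = 5·3^m − 3.
Then |L(m+1)| = 3|L(m)| + 6 = 3(5·3^m − 3) + 6 = 5·3^{m+1} − 9 + 6 = 5·3^{m+1} − 3.
This completes the inductive step, so |L(n)| = 5·3^n − 3 for all n ≥ 0.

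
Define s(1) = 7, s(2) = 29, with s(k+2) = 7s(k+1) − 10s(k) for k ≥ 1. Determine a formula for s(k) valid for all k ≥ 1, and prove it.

Claim: s(k) = 5^k + 2^k.

Base cases: s(1) = 7 and 5^1 + 2^1 = 7; s(2) = 29 and 5^2 + 2^2 = 29.
Assume s(i) = 5^i + 2^i for all 1 ≤ i ≤ j, where j ≥ 2.
Then s(j+1) = 7s(j) − 10s(j−1) = 7·(5^j + 2^j) − 10·(5^{j−1} + 2^{j−1}) = (7·5 − 10)5^{j−1} + (7·2 − 10)2^{j−1} = 25·5^{j−1} + 4·2^{j−1} = 5^{j+1} + 2^{j+1}.
Hence s(k) = 5^k + 2^k for every k ≥ 1, by strong induction.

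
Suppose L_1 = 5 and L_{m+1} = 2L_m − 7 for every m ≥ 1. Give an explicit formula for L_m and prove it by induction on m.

Claim: L_m = -2^m + 7.

Base case: L_1 = 5, and -2^1 + 7 = -2 + 7 = 5.
Assume L_k = -2^k + 7 for some k ≥ 1.
Then L_{k+1} = 2L_k − 7 = 2·(-2^k + 7) − 7 = -2^{k+1} + 14 − 7 = -2^{k+1} + 7.
Hence L_m = -2^m + 7 for every m ≥ 1, by induction.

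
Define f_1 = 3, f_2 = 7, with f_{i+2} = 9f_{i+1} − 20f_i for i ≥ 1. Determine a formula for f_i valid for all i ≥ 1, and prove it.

Claim: f_i = -5^i + 2·4^i.

Base cases: f_1 = 3 and -5^1 + 2·4^1 = 3; f_2 = 7 and -5^2 + 2·4^2 = 7.
Assume f_t = -5^t + 2·4^t for all 1 ≤ t ≤ j, where j ≥ 2.
Then f_{j+1} = 9f_j − 20f_{j−1} = 9·(-5^j + 2·4^j) − 20·(-5^{j−1} + 2·4^{j−1}) = -(9·5 − 20)5^{j−1} + 2·(9·4 − 20)4^{j−1} = -25·5^{j−1} + 32·4^{j−1} = -5^{j+1} + 2·4^{j+1}.
This completes the inductive step, so f_i = -5^i + 2·4^i for all i ≥ 1.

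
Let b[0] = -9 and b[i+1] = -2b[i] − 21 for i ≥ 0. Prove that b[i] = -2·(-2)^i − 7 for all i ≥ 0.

Base case: b[0] = -9, and -2·(-2)^0 − 7 = -2 − 7 = -9.
Assume b[k] = -2·(-2)^k − 7 for some k ≥ 0.
Then b[k+1] = -2b[k] − 21 = -2·(-2·(-2)^k − 7) − 21 = 4·(-2)^k + 14 − 21 = -2·(-2)^{k+1} − 7.
Hence b[i] = -2·(-2)^i − 7 for every i ≥ 0, by induction.

b[i] = -2·(-2)^i − 7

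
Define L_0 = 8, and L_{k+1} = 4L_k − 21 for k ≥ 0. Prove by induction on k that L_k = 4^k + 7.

Base case: L_0 = 8, and 4^0 + 7 = 1 + 7 = 8.
Assume L_j = 4^j + 7 for some j ≥ 0.
Then L_{j+1} = 4L_j − 21 = 4·(4^j + 7) − 21 = 4^{j+1} + 28 − 21 = 4^{j+1} + 7.
Hence L_k = 4^k + 7 for every k ≥ 0, by induction.

L_k = 4^k + 7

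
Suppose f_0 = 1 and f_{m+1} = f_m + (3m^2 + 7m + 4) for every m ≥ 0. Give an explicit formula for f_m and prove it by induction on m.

Claim: f_m = m^3 + 2m^2 + m + 1.

Base case: f_0 = 1, and 0^3 + 2·0^2 + 0 + 1 = 1.
Assume f_r = r^3 + 2r^2 + r + 1.
Then f_{r+1} = f_r + (3r^2 + 7r + 4) = (r^3 + 2r^2 + r + 1) + (3r^2 + 7r + 4) = r^3 + 5r^2 + 8r + 5,
and (r+1)^3 + 2·(r+1)^2 + (r+1) + 1 = r^3 + 5r^2 + 8r + 5.
Hence f_m = m^3 + 2m^2 + m + 1 for every m ≥ 0, by induction.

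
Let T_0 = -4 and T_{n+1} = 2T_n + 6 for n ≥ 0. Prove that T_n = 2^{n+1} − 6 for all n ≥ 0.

Base case: T_0 = -4, and 2^{0+1} − 6 = 2 − 6 = -4.
Assume T_k = 2^{k+1} − 6 for some k ≥ 0.
Then T_{k+1} = 2T_k + 6 = 2·(2^{k+1} − 6) + 6 = 2^{k+2} − 12 + 6 = 2^{k+2} − 6.
This completes the inductive step, so T_n = 2^{n+1} − 6 for all n ≥ 0.

T_n = 2^{n+1} − 6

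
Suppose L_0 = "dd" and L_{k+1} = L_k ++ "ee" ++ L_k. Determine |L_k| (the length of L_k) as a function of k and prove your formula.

Claim: |L_k| = 2^{k+2} − 2.

Base case: |L_0| = 2, and 2^{0+2} − 2 = 2.
Assume |L_m| = 2^{m+2} − 2.
Then |L_{m+1}| = |L_m| + 2 + |L_m| = 2|L_m| + 2 = 2(2^{m+2} − 2) + 2 = 2^{m+3} − 4 + 2 = 2^{m+3} − 2.
So the formula holds for m+1, and by induction |L_k| = 2^{k+2} − 2 for all k ≥ 0.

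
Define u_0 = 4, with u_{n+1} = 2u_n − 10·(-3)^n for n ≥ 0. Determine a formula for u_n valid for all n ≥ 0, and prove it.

Claim: u_n = 2·2^n + 2·(-3)^n.

Base case: u_0 = 4, and 2·2^0 + 2·(-3)^0 = 2 + 2 = 4.
Assume u_r = 2·2^r + 2·(-3)^r for some r ≥ 0.
Then u_{r+1} = 2u_r − 10·(-3)^r = 2·(2·2^r + 2·(-3)^r) − 10·(-3)^r = 2·2^{r+1} + 4·(-3)^r − 10·(-3)^r = 2·2^{r+1} − 6·(-3)^r = 2·2^{r+1} + 2·(-3)^{r+1}.
By induction, u_n = 2·2^n + 2·(-3)^n for all n ≥ 0.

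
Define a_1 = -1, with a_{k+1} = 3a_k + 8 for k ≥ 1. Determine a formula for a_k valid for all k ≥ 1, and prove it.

Claim: a_k = 3^k − 4.

Base case: a_1 = -1, and 3^1 − 4 = 3 − 4 = -1.
Assume a_r = 3^r − 4 for some r ≥ 1.
Then a_{r+1} = 3a_r + 8 = 3·(3^r − 4) + 8 = 3^{r+1} − 12 + 8 = 3^{r+1} − 4.
So the formula holds for r+1, and by induction a_k = 3^k − 4 for all k ≥ 1.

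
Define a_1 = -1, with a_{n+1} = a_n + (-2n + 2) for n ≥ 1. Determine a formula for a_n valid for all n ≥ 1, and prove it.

Claim: a_n = -n^2 + 3n − 3.

Base case: a_1 = -1, and -1^2 + 3·1 − 3 = -1.
Assume a_j = -j^2 + 3j − 3.
Then a_{j+1} = a_j + (-2j + 2) = (-j^2 + 3j − 3) + (-2j + 2) = -j^2 + j − 1,
and -(j+1)^2 + 3·(j+1) − 3 = -j^2 + j − 1.
Hence a_n = -n^2 + 3n − 3 for every n ≥ 1, by induction.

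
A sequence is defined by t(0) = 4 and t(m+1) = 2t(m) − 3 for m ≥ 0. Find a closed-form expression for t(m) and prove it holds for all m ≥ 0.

Claim: t(m) = 2^m + 3.

Base case: t(0) = 4, and 2^0 + 3 = 1 + 3 = 4.
Assume t(r) = 2^r + 3 for some r ≥ 0.
Then t(r+1) = 2t(r) − 3 = 2·(2^r + 3) − 3 = 2^{r+1} + 6 − 3 = 2^{r+1} + 3.
By induction, t(m) = 2^m + 3 for all m ≥ 0.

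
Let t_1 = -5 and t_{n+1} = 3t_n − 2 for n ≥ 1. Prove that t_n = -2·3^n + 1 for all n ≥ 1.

Base case: t_1 = -5, and -2·3^1 + 1 = -6 + 1 = -5.
Assume t_r = -2·3^r + 1 for some r ≥ 1.
Then t_{r+1} = 3t_r − 2 = 3·(-2·3^r + 1) − 2 = -6·3^r + 3 − 2 = -2·3^{r+1} + 1.
Hence t_n = -2·3^n + 1 for every n ≥ 1, by induction.

t_n = -2·3^n + 1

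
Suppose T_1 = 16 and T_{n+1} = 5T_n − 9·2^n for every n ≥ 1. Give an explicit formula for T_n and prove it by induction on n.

Claim: T_n = 2·5^n + 3·2^n.

Base case: T_1 = 16, and 2·5^1 + 3·2^1 = 10 + 6 = 16.
Assume T_m = 2·5^m + 3·2^m for some m ≥ 1.
Then T_{m+1} = 5T_m − 9·2^m = 5·(2·5^m + 3·2^m) − 9·2^m = 2·5^{m+1} + 15·2^m − 9·2^m = 2·5^{m+1} + 6·2^m = 2·5^{m+1} + 3·2^{m+1}.
This completes the inductive step, so T_n = 2·5^n + 3·2^n for all n ≥ 1.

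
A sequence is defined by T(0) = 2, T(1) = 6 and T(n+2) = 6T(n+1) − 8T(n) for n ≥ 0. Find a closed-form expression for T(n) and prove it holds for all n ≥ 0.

Claim: T(n) = 2^n + 4^n.

Base cases: T(0) = 2 and 2^0 + 4^0 = 2; T(1) = 6 and 2^1 + 4^1 = 6.
Assume T(j) = 2^j + 4^j for all 0 ≤ j ≤ r, where r ≥ 1.
Then T(r+1) = 6T(r) − 8T(r−1) = 6·(2^r + 4^r) − 8·(2^{r−1} + 4^{r−1}) = (6·2 − 8)2^{r−1} + (6·4 − 8)4^{r−1} = 4·2^{r−1} + 16·4^{r−1} = 2^{r+1} + 4^{r+1}.
So the formula holds for r+1, and by strong induction T(n) = 2^n + 4^n for all n ≥ 0.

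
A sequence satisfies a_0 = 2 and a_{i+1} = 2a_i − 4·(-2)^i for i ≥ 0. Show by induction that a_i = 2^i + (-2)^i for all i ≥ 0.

Base case: a_0 = 2, and 2^0 + (-2)^0 = 1 + 1 = 2.
Assume a_k = 2^k + (-2)^k for some k ≥ 0.
Then a_{k+1} = 2a_k − 4·(-2)^k = 2·(2^k + (-2)^k) − 4·(-2)^k = 2^{k+1} + 2·(-2)^k − 4·(-2)^k = 2^{k+1} − 2·(-2)^k = 2^{k+1} + (-2)^{k+1}.
This completes the inductive step, so a_i = 2^i + (-2)^i for all i ≥ 0.

a_i = 2^i + (-2)^i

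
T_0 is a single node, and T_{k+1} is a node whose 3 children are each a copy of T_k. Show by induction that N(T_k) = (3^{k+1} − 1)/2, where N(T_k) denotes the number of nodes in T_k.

Base case: N(T_0) = 1, and (3^{0+1} − 1)/2 = 1.
Assume N(T_j) = (3^{j+1} − 1)/2.
Then N(T_{j+1}) = 1 + 3N(T_j) = 1 + 3·(3^{j+1} − 1)/2 = 1 + (3^{j+2} − 3)/2 = (2 + 3^{j+2} − 3)/2 = (3^{j+2} − 1)/2.
So the formula holds for j+1, and by induction N(T_k) = (3^{k+1} − 1)/2 for all k ≥ 0.

N(T_k) = (3^{k+1} − 1)/2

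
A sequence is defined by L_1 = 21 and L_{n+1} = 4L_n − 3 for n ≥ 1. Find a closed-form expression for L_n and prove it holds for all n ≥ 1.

Claim: L_n = 5·4^n + 1.

Base case: L_1 = 21, and 5·4^1 + 1 = 20 + 1 = 21.
Assume L_m = 5·4^m + 1 for some m ≥ 1.
Then L_{m+1} = 4L_m − 3 = 4·(5·4^m + 1) − 3 = 20·4^m + 4 − 3 = 5·4^{m+1} + 1.
Hence L_n = 5·4^n + 1 for every n ≥ 1, by induction.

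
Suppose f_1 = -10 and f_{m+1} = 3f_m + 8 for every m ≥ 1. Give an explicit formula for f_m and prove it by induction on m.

Claim: f_m = -2·3^m − 4.

Base case: f_1 = -10, and -2·3^1 − 4 = -6 − 4 = -10.
Assume f_r = -2·3^r − 4 for some r ≥ 1.
Then f_{r+1} = 3f_r + 8 = 3·(-2·3^r − 4) + 8 = -6·3^r − 12 + 8 = -2·3^{r+1} − 4.
Hence f_m = -2·3^m − 4 for every m ≥ 1, by induction.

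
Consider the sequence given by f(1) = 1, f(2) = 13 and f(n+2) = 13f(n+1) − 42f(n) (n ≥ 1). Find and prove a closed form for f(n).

Claim: f(n) = 7^n − 6^n.

Base cases: f(1) = 1 and 7^1 − 6^1 = 1; f(2) = 13 and 7^2 − 6^2 = 13.
Assume f(i) = 7^i − 6^i for all 1 ≤ i ≤ j, where j ≥ 2.
Then f(j+1) = 13f(j) − 42f(j−1) = 13·(7^j − 6^j) − 42·(7^{j−1} − 6^{j−1}) = (13·7 − 42)7^{j−1} − (13·6 − 42)6^{j−1} = 49·7^{j−1} − 36·6^{j−1} = 7^{j+1} − 6^{j+1}.
Hence f(n) = 7^n − 6^n for every n ≥ 1, by strong induction.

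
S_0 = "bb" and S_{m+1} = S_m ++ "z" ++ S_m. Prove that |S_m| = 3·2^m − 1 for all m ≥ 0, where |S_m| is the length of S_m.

Base case: |S_0| = 2, and 3·2^0 − 1 = 2.
Assume |S_r| = 3·2^r − 1.
Then |S_{r+1}| = |S_r| + 1 + |S_r| = 2|S_r| + 1 = 2(3·2^r − 1) + 1 = 3·2^{r+1} − 2 + 1 = 3·2^{r+1} − 1.
Hence |S_m| = 3·2^m − 1 for every m ≥ 0, by induction.

|S_m| = 3·2^m − 1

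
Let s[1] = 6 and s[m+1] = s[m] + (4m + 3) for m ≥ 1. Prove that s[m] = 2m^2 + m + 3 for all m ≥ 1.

Base case: s[1] = 6, and 2·1^2 + 1 + 3 = 6.
Assume s[r] = 2r^2 + r + 3.
Then s[r+1] = s[r] + (4r + 3) = (2r^2 + r + 3) + (4r + 3) = 2r^2 + 5r + 6,
and 2·(r+1)^2 + (r+1) + 3 = 2r^2 + 5r + 6.
Hence s[m] = 2m^2 + m + 3 for every m ≥ 1, by induction.

s[m] = 2m^2 + m + 3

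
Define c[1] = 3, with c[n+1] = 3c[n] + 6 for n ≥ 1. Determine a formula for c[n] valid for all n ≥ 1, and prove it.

Claim: c[n] = 2·3^n − 3.

Base case: c[1] = 3, and 2·3^1 − 3 = 6 − 3 = 3.
Assume c[r] = 2·3^r − 3 for some r ≥ 1.
Then c[r+1] = 3c[r] + 6 = 3·(2·3^r − 3) + 6 = 6·3^r − 9 + 6 = 2·3^{r+1} − 3.
So the formula holds for r+1, and by induction c[n] = 2·3^n − 3 for all n ≥ 1.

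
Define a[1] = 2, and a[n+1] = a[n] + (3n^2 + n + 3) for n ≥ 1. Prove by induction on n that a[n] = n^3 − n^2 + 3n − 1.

Base case: a[1] = 2, and 1^3 − 1^2 + 3·1 − 1 = 2.
Assume a[r] = r^3 − r^2 + 3r − 1.
Then a[r+1] = a[r] + (3r^2 + r + 3) = (r^3 − r^2 + 3r − 1) + (3r^2 + r + 3) = r^3 + 2r^2 + 4r + 2,
and (r+1)^3 − (r+1)^2 + 3·(r+1) − 1 = r^3 + 2r^2 + 4r + 2.
Hence a[n] = n^3 − n^2 + 3n − 1 for every n ≥ 1, by induction.

a[n] = n^3 − n^2 + 3n − 1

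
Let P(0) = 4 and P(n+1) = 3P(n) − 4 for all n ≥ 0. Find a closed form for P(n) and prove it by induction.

Claim: P(n) = 2·3^n + 2.

Base case: P(0) = 4, and 2·3^0 + 2 = 2 + 2 = 4.
Assume P(j) = 2·3^j + 2 for some j ≥ 0.
Then P(j+1) = 3P(j) − 4 = 3·(2·3^j + 2) − 4 = 6·3^j + 6 − 4 = 2·3^{j+1} + 2.
Hence P(n) = 2·3^n + 2 for every n ≥ 0, by induction.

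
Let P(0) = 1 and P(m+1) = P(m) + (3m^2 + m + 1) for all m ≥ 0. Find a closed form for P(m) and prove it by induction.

Claim: P(m) = m^3 − m^2 + m + 1.

Base case: P(0) = 1, and 0^3 − 0^2 + 0 + 1 = 1.
Assume P(r) = r^3 − r^2 + r + 1.
Then P(r+1) = P(r) + (3r^2 + r + 1) = (r^3 − r^2 + r + 1) + (3r^2 + r + 1) = r^3 + 2r^2 + 2r + 2,
and (r+1)^3 − (r+1)^2 + (r+1) + 1 = r^3 + 2r^2 + 2r + 2.
This completes the inductive step, so P(m) = m^3 − m^2 + m + 1 for all m ≥ 0.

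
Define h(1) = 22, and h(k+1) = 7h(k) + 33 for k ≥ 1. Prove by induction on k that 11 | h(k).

Base case: h(1) = 22 = 11·2, so 11 | h(1).
Assume 11 | h(m), so h(m) = 11t for some integer t.
Then h(m+1) = 7h(m) + 33 = 7·(11t) + 33 = 11(7t + 3), so 11 | h(m+1).
Hence 11 | h(k) for every k ≥ 1, by induction.

11 | h(k)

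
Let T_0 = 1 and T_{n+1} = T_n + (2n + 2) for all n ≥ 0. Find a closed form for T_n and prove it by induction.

Claim: T_n = n^2 + n + 1.

Base case: T_0 = 1, and 0^2 + 0 + 1 = 1.
Assume T_j = j^2 + j + 1.
Then T_{j+1} = T_j + (2j + 2) = (j^2 + j + 1) + (2j + 2) = j^2 + 3j + 3,
and (j+1)^2 + (j+1) + 1 = j^2 + 3j + 3.
Hence T_n = n^2 + n + 1 for every n ≥ 0, by induction.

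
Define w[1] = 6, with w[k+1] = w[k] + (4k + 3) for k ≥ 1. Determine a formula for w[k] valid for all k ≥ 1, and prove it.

Claim: w[k] = 2k^2 + k + 3.

Base case: w[1] = 6, and 2·1^2 + 1 + 3 = 6.
Assume w[r] = 2r^2 + r + 3.
Then w[r+1] = w[r] + (4r + 3) = (2r^2 + r + 3) + (4r + 3) = 2r^2 + 5r + 6,
and 2·(r+1)^2 + (r+1) + 3 = 2r^2 + 5r + 6.
By induction, w[k] = 2k^2 + k + 3 for all k ≥ 1.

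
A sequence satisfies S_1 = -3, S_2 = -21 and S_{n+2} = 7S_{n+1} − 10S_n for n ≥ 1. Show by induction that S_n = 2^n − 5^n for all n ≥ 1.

Base cases: S_1 = -3 and 2^1 − 5^1 = -3; S_2 = -21 and 2^2 − 5^2 = -21.
Assume S_j = 2^j − 5^j for all 1 ≤ j ≤ m, where m ≥ 2.
Then S_{m+1} = 7S_m − 10S_{m−1} = 7·(2^m − 5^m) − 10·(2^{m−1} − 5^{m−1}) = (7·2 − 10)2^{m−1} − (7·5 − 10)5^{m−1} = 4·2^{m−1} − 25·5^{m−1} = 2^{m+1} − 5^{m+1}.
By strong induction, S_n = 2^n − 5^n for all n ≥ 1.

S_n = 2^n − 5^n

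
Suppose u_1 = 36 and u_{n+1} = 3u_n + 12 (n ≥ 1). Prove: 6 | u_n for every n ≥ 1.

Base case: u_1 = 36 = 6·6, so 6 | u_1.
Assume 6 | u_k, so u_k = 6t for some integer t.
Then u_{k+1} = 3u_k + 12 = 3·(6t) + 12 = 6(3t + 2), so 6 | u_{k+1}.
This completes the inductive step, so 6 | u_n for all n ≥ 1.

6 | u_n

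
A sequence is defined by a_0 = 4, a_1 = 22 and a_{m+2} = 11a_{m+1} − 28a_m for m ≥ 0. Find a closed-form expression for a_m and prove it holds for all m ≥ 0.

Claim: a_m = 2·7^m + 2·4^m.

Base cases: a_0 = 4 and 2·7^0 + 2·4^0 = 4; a_1 = 22 and 2·7^1 + 2·4^1 = 22.
Assume a_i = 2·7^i + 2·4^i for all 0 ≤ i ≤ j, where j ≥ 1.
Then a_{j+1} = 11a_j − 28a_{j−1} = 11·(2·7^j + 2·4^j) − 28·(2·7^{j−1} + 2·4^{j−1}) = 2·(11·7 − 28)7^{j−1} + 2·(11·4 − 28)4^{j−1} = 98·7^{j−1} + 32·4^{j−1} = 2·7^{j+1} + 2·4^{j+1}.
Hence a_m = 2·7^m + 2·4^m for every m ≥ 0, by strong induction.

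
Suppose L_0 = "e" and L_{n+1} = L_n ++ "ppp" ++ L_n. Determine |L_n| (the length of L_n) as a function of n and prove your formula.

Claim: |L_n| = 2^{n+2} − 3.

Base case: |L_0| = 1, and 2^{0+2} − 3 = 1.
Assume |L_j| = 2^{j+2} − 3.
Then |L_{j+1}| = |L_j| + 3 + |L_j| = 2|L_j| + 3 = 2(2^{j+2} − 3) + 3 = 2^{j+3} − 6 + 3 = 2^{j+3} − 3.
Hence |L_n| = 2^{n+2} − 3 for every n ≥ 0, by induction.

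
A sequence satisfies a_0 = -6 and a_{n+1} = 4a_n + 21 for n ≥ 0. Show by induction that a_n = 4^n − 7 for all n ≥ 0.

Base case: a_0 = -6, and 4^0 − 7 = 1 − 7 = -6.
Assume a_m = 4^m − 7 for some m ≥ 0.
Then a_{m+1} = 4a_m + 21 = 4·(4^m − 7) + 21 = 4^{m+1} − 28 + 21 = 4^{m+1} − 7.
By induction, a_n = 4^n − 7 for all n ≥ 0.

a_n = 4^n − 7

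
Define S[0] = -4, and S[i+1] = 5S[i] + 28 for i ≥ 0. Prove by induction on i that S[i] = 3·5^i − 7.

Base case: S[0] = -4, and 3·5^0 − 7 = 3 − 7 = -4.
Assume S[j] = 3·5^j − 7 for some j ≥ 0.
Then S[j+1] = 5S[j] + 28 = 5·(3·5^j − 7) + 28 = 15·5^j − 35 + 28 = 3·5^{j+1} − 7.
This completes the inductive step, so S[i] = 3·5^i − 7 for all i ≥ 0.

S[i] = 3·5^i − 7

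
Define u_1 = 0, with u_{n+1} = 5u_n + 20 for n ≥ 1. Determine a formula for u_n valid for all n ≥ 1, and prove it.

Claim: u_n = 5^n − 5.

Base case: u_1 = 0, and 5^1 − 5 = 5 − 5 = 0.
Assume u_j = 5^j − 5 for some j ≥ 1.
Then u_{j+1} = 5u_j + 20 = 5·(5^j − 5) + 20 = 5^{j+1} − 25 + 20 = 5^{j+1} − 5.
Hence u_n = 5^n − 5 for every n ≥ 1, by induction.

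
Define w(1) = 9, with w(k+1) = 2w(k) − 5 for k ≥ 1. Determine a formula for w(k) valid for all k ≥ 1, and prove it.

Claim: w(k) = 2^{k+1} + 5.

Base case: w(1) = 9, and 2^{1+1} + 5 = 4 + 5 = 9.
Assume w(j) = 2^{j+1} + 5 for some j ≥ 1.
Then w(j+1) = 2w(j) − 5 = 2·(2^{j+1} + 5) − 5 = 2^{j+2} + 10 − 5 = 2^{j+2} + 5.
Hence w(k) = 2^{k+1} + 5 for every k ≥ 1, by induction.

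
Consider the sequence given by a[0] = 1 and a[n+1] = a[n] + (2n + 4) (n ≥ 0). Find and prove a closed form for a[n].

Claim: a[n] = n^2 + 3n + 1.

Base case: a[0] = 1, and 0^2 + 3·0 + 1 = 1.
Assume a[j] = j^2 + 3j + 1.
Then a[j+1] = a[j] + (2j + 4) = (j^2 + 3j + 1) + (2j + 4) = j^2 + 5j + 5,
and (j+1)^2 + 3·(j+1) + 1 = j^2 + 5j + 5.
Hence a[n] = n^2 + 3n + 1 for every n ≥ 0, by induction.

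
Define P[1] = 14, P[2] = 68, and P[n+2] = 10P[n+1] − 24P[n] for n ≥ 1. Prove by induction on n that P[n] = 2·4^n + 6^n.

Base cases: P[1] = 14 and 2·4^1 + 6^1 = 14; P[2] = 68 and 2·4^2 + 6^2 = 68.
Assume P[j] = 2·4^j + 6^j for all 1 ≤ j ≤ k, where k ≥ 2.
Then P[k+1] = 10P[k] − 24P[k−1] = 10·(2·4^k + 6^k) − 24·(2·4^{k−1} + 6^{k−1}) = 2·(10·4 − 24)4^{k−1} + (10·6 − 24)6^{k−1} = 32·4^{k−1} + 36·6^{k−1} = 2·4^{k+1} + 6^{k+1}.
By strong induction, P[n] = 2·4^n + 6^n for all n ≥ 1.

P[n] = 2·4^n + 6^n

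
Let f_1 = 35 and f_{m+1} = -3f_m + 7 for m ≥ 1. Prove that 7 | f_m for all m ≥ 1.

Base case: f_1 = 35 = 7·5, so 7 | f_1.
Assume 7 | f_r, so f_r = 7t for some integer t.
Then f_{r+1} = -3f_r + 7 = -3·(7t) + 7 = 7(-3t + 1), so 7 | f_{r+1}.
So the property holds for r+1, and by induction 7 | f_m for all m ≥ 1.

7 | f_m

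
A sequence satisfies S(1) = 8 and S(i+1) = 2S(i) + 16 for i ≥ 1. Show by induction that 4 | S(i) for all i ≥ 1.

Base case: S(1) = 8 = 4·2, so 4 | S(1).
Assume 4 | S(r), so S(r) = 4t for some integer t.
Then S(r+1) = 2S(r) + 16 = 2·(4t) + 16 = 4(2t + 4), so 4 | S(r+1).
This completes the inductive step, so 4 | S(i) for all i ≥ 1.

4 | S(i)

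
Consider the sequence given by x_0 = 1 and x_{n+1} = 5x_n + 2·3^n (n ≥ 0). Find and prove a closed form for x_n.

Claim: x_n = 2·5^n − 3^n.

Base case: x_0 = 1, and 2·5^0 − 3^0 = 2 − 1 = 1.
Assume x_r = 2·5^r − 3^r for some r ≥ 0.
Then x_{r+1} = 5x_r + 2·3^r = 5·(2·5^r − 3^r) + 2·3^r = 2·5^{r+1} − 5·3^r + 2·3^r = 2·5^{r+1} − 3·3^r = 2·5^{r+1} − 3^{r+1}.
By induction, x_n = 2·5^n − 3^n for all n ≥ 0.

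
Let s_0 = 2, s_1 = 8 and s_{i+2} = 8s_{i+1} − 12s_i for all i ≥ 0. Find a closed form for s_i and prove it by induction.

Claim: s_i = 2^i + 6^i.

Base cases: s_0 = 2 and 2^0 + 6^0 = 2; s_1 = 8 and 2^1 + 6^1 = 8.
Assume s_t = 2^t + 6^t for all 0 ≤ t ≤ j, where j ≥ 1.
Then s_{j+1} = 8s_j − 12s_{j−1} = 8·(2^j + 6^j) − 12·(2^{j−1} + 6^{j−1}) = (8·2 − 12)2^{j−1} + (8·6 − 12)6^{j−1} = 4·2^{j−1} + 36·6^{j−1} = 2^{j+1} + 6^{j+1}.
This completes the inductive step, so s_i = 2^i + 6^i for all i ≥ 0.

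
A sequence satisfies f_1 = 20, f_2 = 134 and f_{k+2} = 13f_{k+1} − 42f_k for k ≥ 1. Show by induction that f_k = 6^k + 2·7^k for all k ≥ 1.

Base cases: f_1 = 20 and 6^1 + 2·7^1 = 20; f_2 = 134 and 6^2 + 2·7^2 = 134.
Assume f_j = 6^j + 2·7^j for all 1 ≤ j ≤ r, where r ≥ 2.
Then f_{r+1} = 13f_r − 42f_{r−1} = 13·(6^r + 2·7^r) − 42·(6^{r−1} + 2·7^{r−1}) = (13·6 − 42)6^{r−1} + 2·(13·7 − 42)7^{r−1} = 36·6^{r−1} + 98·7^{r−1} = 6^{r+1} + 2·7^{r+1}.
This completes the inductive step, so f_k = 6^k + 2·7^k for all k ≥ 1.

f_k = 6^k + 2·7^k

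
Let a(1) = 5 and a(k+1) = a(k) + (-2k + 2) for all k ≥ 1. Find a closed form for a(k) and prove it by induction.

Claim: a(k) = -k^2 + 3k + 3.

Base case: a(1) = 5, and -1^2 + 3·1 + 3 = 5.
Assume a(j) = -j^2 + 3j + 3.
Then a(j+1) = a(j) + (-2j + 2) = (-j^2 + 3j + 3) + (-2j + 2) = -j^2 + j + 5,
and -(j+1)^2 + 3·(j+1) + 3 = -j^2 + j + 5.
Hence a(k) = -k^2 + 3k + 3 for every k ≥ 1, by induction.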